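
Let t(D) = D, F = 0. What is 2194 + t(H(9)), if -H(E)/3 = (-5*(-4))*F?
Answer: 2194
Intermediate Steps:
H(E) = 0 (H(E) = -3*(-5*(-4))*0 = -60*0 = -3*0 = 0)
2194 + t(H(9)) = 2194 + 0 = 2194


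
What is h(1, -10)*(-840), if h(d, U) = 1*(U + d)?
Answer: 7560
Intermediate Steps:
h(d, U) = U + d
h(1, -10)*(-840) = (-10 + 1)*(-840) = -9*(-840) = 7560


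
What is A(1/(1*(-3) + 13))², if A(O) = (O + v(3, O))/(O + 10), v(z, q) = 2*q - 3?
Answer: 729/10201 ≈ 0.071464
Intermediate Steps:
v(z, q) = -3 + 2*q
A(O) = (-3 + 3*O)/(10 + O) (A(O) = (O + (-3 + 2*O))/(O + 10) = (-3 + 3*O)/(10 + O))
A(1/(1*(-3) + 13))² = (3*(-1 + 1/(1*(-3) + 13))/(10 + 1/(1*(-3) + 13)))² = (3*(-1 + 1/(-3 + 13))/(10 + 1/(-3 + 13)))² = (3*(-1 + 1/10)/(10 + 1/10))² = (3*(-1 + ⅒)/(10 + ⅒))² = (3*(-9/10)/(101/10))² = (3*(10/101)*(-9/10))² = (-27/101)² = 729/10201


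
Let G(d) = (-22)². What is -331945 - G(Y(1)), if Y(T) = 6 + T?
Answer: -332429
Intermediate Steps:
G(d) = 484
-331945 - G(Y(1)) = -331945 - 1*484 = -331945 - 484 = -332429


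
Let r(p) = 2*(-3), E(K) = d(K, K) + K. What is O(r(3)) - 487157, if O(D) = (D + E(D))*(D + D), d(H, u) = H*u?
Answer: -487445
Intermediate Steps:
E(K) = K + K² (E(K) = K*K + K = K² + K = K + K²)
r(p) = -6
O(D) = 2*D*(D + D*(1 + D)) (O(D) = (D + D*(1 + D))*(D + D) = (D + D*(1 + D))*(2*D) = 2*D*(D + D*(1 + D)))
O(r(3)) - 487157 = 2*(-6)²*(2 - 6) - 487157 = 2*36*(-4) - 487157 = -288 - 487157 = -487445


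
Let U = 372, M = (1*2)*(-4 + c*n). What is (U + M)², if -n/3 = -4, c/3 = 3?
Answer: 336400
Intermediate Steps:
c = 9 (c = 3*3 = 9)
n = 12 (n = -3*(-4) = 12)
M = 208 (M = (1*2)*(-4 + 9*12) = 2*(-4 + 108) = 2*104 = 208)
(U + M)² = (372 + 208)² = 580² = 336400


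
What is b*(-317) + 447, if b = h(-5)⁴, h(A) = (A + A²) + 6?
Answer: -144860945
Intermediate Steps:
h(A) = 6 + A + A²
b = 456976 (b = (6 - 5 + (-5)²)⁴ = (6 - 5 + 25)⁴ = 26⁴ = 456976)
b*(-317) + 447 = 456976*(-317) + 447 = -144861392 + 447 = -144860945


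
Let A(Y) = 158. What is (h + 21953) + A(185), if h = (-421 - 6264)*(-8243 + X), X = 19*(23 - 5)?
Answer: 52840296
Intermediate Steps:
X = 342 (X = 19*18 = 342)
h = 52818185 (h = (-421 - 6264)*(-8243 + 342) = -6685*(-7901) = 52818185)
(h + 21953) + A(185) = (52818185 + 21953) + 158 = 52840138 + 158 = 52840296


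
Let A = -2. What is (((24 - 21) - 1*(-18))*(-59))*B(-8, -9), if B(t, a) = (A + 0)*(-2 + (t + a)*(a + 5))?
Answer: 163548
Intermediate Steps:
B(t, a) = 4 - 2*(5 + a)*(a + t) (B(t, a) = (-2 + 0)*(-2 + (t + a)*(a + 5)) = -2*(-2 + (a + t)*(5 + a)) = -2*(-2 + (5 + a)*(a + t)) = 4 - 2*(5 + a)*(a + t))
(((24 - 21) - 1*(-18))*(-59))*B(-8, -9) = (((24 - 21) - 1*(-18))*(-59))*(4 - 10*(-9) - 10*(-8) - 2*(-9)² - 2*(-9)*(-8)) = ((3 + 18)*(-59))*(4 + 90 + 80 - 2*81 - 144) = (21*(-59))*(4 + 90 + 80 - 162 - 144) = -1239*(-132) = 163548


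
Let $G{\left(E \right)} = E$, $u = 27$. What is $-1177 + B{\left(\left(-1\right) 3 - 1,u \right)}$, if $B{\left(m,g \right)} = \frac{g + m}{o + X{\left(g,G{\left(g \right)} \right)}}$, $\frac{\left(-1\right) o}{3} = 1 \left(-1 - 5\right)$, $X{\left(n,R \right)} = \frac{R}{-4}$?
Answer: $- \frac{52873}{45} \approx -1175.0$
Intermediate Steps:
$X{\left(n,R \right)} = - \frac{R}{4}$ ($X{\left(n,R \right)} = R \left(- \frac{1}{4}\right) = - \frac{R}{4}$)
$o = 18$ ($o = - 3 \cdot 1 \left(-1 - 5\right) = - 3 \cdot 1 \left(-6\right) = \left(-3\right) \left(-6\right) = 18$)
$B{\left(m,g \right)} = \frac{g + m}{18 - \frac{g}{4}}$
$-1177 + B{\left(\left(-1\right) 3 - 1,u \right)} = -1177 + \frac{4 \left(\left(-1\right) 27 - \left(\left(-1\right) 3 - 1\right)\right)}{-72 + 27} = -1177 + \frac{4 \left(-27 - \left(-3 - 1\right)\right)}{-45} = -1177 + 4 \left(- \frac{1}{45}\right) \left(-27 - -4\right) = -1177 + 4 \left(- \frac{1}{45}\right) \left(-27 + 4\right) = -1177 + 4 \left(- \frac{1}{45}\right) \left(-23\right) = -1177 + \frac{92}{45} = - \frac{52873}{45}$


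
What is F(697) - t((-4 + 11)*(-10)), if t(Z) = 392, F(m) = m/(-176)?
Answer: -69689/176 ≈ -395.96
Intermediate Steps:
F(m) = -m/176 (F(m) = m*(-1/176) = -m/176)
F(697) - t((-4 + 11)*(-10)) = -1/176*697 - 1*392 = -697/176 - 392 = -69689/176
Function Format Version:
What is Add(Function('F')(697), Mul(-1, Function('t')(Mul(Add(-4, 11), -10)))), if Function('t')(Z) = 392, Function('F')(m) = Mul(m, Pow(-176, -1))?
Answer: Rational(-69689, 176) ≈ -395.96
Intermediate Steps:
Function('F')(m) = Mul(Rational(-1, 176), m) (Function('F')(m) = Mul(m, Rational(-1, 176)) = Mul(Rational(-1, 176), m))
Add(Function('F')(697), Mul(-1, Function('t')(Mul(Add(-4, 11), -10)))) = Add(Mul(Rational(-1, 176), 697), Mul(-1, 392)) = Add(Rational(-697, 176), -392) = Rational(-69689, 176)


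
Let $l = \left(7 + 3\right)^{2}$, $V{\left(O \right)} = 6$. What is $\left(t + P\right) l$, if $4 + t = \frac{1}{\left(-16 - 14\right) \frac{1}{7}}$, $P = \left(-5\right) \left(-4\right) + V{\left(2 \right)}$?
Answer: $\frac{6530}{3} \approx 2176.7$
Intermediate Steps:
$l = 100$ ($l = 10^{2} = 100$)
$P = 26$ ($P = \left(-5\right) \left(-4\right) + 6 = 20 + 6 = 26$)
$t = - \frac{127}{30}$ ($t = -4 + \frac{1}{\left(-16 - 14\right) \frac{1}{7}} = -4 + \frac{1}{\left(-30\right) \frac{1}{7}} = -4 + \frac{1}{- \frac{30}{7}} = -4 - \frac{7}{30} = - \frac{127}{30} \approx -4.2333$)
$\left(t + P\right) l = \left(- \frac{127}{30} + 26\right) 100 = \frac{653}{30} \cdot 100 = \frac{6530}{3}$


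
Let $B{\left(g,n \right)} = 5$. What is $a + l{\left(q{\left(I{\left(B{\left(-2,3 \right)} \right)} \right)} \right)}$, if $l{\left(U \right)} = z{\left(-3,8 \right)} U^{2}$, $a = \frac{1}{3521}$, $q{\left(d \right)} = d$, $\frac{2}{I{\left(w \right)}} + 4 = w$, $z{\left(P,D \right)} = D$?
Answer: $\frac{112673}{3521} \approx 32.0$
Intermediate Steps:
$I{\left(w \right)} = \frac{2}{-4 + w}$
$a = \frac{1}{3521} \approx 0.00028401$
$l{\left(U \right)} = 8 U^{2}$
$a + l{\left(q{\left(I{\left(B{\left(-2,3 \right)} \right)} \right)} \right)} = \frac{1}{3521} + 8 \left(\frac{2}{-4 + 5}\right)^{2} = \frac{1}{3521} + 8 \left(\frac{2}{1}\right)^{2} = \frac{1}{3521} + 8 \left(2 \cdot 1\right)^{2} = \frac{1}{3521} + 8 \cdot 2^{2} = \frac{1}{3521} + 8 \cdot 4 = \frac{1}{3521} + 32 = \frac{112673}{3521}$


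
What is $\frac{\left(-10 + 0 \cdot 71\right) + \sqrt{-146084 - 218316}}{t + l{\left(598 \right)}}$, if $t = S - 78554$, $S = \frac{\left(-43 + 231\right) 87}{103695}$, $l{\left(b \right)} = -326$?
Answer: $\frac{172825}{1363240874} - \frac{172825 i \sqrt{911}}{681620437} \approx 0.00012678 - 0.0076528 i$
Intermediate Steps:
$S = \frac{5452}{34565}$ ($S = 188 \cdot 87 \cdot \frac{1}{103695} = 16356 \cdot \frac{1}{103695} = \frac{5452}{34565} \approx 0.15773$)
$t = - \frac{2715213558}{34565}$ ($t = \frac{5452}{34565} - 78554 = - \frac{2715213558}{34565} \approx -78554.0$)
$\frac{\left(-10 + 0 \cdot 71\right) + \sqrt{-146084 - 218316}}{t + l{\left(598 \right)}} = \frac{\left(-10 + 0 \cdot 71\right) + \sqrt{-146084 - 218316}}{- \frac{2715213558}{34565} - 326} = \frac{\left(-10 + 0\right) + \sqrt{-364400}}{- \frac{2726481748}{34565}} = \left(-10 + 20 i \sqrt{911}\right) \left(- \frac{34565}{2726481748}\right) = \frac{172825}{1363240874} - \frac{172825 i \sqrt{911}}{681620437}$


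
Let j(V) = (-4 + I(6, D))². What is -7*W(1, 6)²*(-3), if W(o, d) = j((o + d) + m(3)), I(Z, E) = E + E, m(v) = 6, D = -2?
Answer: 86016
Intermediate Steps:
I(Z, E) = 2*E
j(V) = 64 (j(V) = (-4 + 2*(-2))² = (-4 - 4)² = (-8)² = 64)
W(o, d) = 64
-7*W(1, 6)²*(-3) = -7*64²*(-3) = -7*4096*(-3) = -28672*(-3) = -1*(-86016) = 86016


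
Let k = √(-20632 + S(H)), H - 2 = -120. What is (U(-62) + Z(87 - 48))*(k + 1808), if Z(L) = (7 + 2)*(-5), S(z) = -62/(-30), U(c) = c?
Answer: -193456 - 107*I*√4641735/15 ≈ -1.9346e+5 - 15369.0*I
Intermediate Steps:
H = -118 (H = 2 - 120 = -118)
S(z) = 31/15 (S(z) = -62*(-1/30) = 31/15)
Z(L) = -45 (Z(L) = 9*(-5) = -45)
k = I*√4641735/15 (k = √(-20632 + 31/15) = √(-309449/15) = I*√4641735/15 ≈ 143.63*I)
(U(-62) + Z(87 - 48))*(k + 1808) = (-62 - 45)*(I*√4641735/15 + 1808) = -107*(1808 + I*√4641735/15) = -193456 - 107*I*√4641735/15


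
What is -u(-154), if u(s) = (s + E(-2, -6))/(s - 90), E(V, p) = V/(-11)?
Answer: -423/671 ≈ -0.63040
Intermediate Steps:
E(V, p) = -V/11 (E(V, p) = V*(-1/11) = -V/11)
u(s) = (2/11 + s)/(-90 + s) (u(s) = (s - 1/11*(-2))/(s - 90) = (s + 2/11)/(-90 + s) = (2/11 + s)/(-90 + s))
-u(-154) = -(2/11 - 154)/(-90 - 154) = -(-1692)/((-244)*11) = -(-1)*(-1692)/(244*11) = -1*423/671 = -423/671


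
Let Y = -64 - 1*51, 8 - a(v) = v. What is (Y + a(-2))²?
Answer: 11025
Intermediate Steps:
a(v) = 8 - v
Y = -115 (Y = -64 - 51 = -115)
(Y + a(-2))² = (-115 + (8 - 1*(-2)))² = (-115 + (8 + 2))² = (-115 + 10)² = (-105)² = 11025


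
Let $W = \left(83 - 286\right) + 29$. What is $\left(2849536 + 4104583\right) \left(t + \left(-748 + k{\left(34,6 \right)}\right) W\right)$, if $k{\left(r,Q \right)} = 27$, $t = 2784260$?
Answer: $20234497411966$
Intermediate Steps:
$W = -174$ ($W = -203 + 29 = -174$)
$\left(2849536 + 4104583\right) \left(t + \left(-748 + k{\left(34,6 \right)}\right) W\right) = \left(2849536 + 4104583\right) \left(2784260 + \left(-748 + 27\right) \left(-174\right)\right) = 6954119 \left(2784260 - -125454\right) = 6954119 \left(2784260 + 125454\right) = 6954119 \cdot 2909714 = 20234497411966$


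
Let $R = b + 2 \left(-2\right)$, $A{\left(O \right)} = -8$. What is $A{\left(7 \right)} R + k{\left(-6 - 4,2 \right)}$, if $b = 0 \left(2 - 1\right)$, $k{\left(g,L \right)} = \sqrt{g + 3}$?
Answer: $32 + i \sqrt{7} \approx 32.0 + 2.6458 i$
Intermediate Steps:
$k{\left(g,L \right)} = \sqrt{3 + g}$
$b = 0$ ($b = 0 \cdot 1 = 0$)
$R = -4$ ($R = 0 + 2 \left(-2\right) = 0 - 4 = -4$)
$A{\left(7 \right)} R + k{\left(-6 - 4,2 \right)} = \left(-8\right) \left(-4\right) + \sqrt{3 - 10} = 32 + \sqrt{3 - 10} = 32 + \sqrt{-7} = 32 + i \sqrt{7}$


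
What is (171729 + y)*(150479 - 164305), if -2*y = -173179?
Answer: -3571511581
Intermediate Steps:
y = 173179/2 (y = -½*(-173179) = 173179/2 ≈ 86590.)
(171729 + y)*(150479 - 164305) = (171729 + 173179/2)*(150479 - 164305) = (516637/2)*(-13826) = -3571511581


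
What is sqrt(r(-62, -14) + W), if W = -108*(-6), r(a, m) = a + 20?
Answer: sqrt(606) ≈ 24.617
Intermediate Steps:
r(a, m) = 20 + a
W = 648
sqrt(r(-62, -14) + W) = sqrt((20 - 62) + 648) = sqrt(-42 + 648) = sqrt(606)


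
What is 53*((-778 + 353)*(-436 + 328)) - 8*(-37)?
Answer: 2432996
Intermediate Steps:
53*((-778 + 353)*(-436 + 328)) - 8*(-37) = 53*(-425*(-108)) + 296 = 53*45900 + 296 = 2432700 + 296 = 2432996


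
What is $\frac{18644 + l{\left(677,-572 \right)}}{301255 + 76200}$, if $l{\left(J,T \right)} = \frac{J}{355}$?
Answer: $\frac{6619297}{133996525} \approx 0.049399$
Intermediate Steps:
$l{\left(J,T \right)} = \frac{J}{355}$ ($l{\left(J,T \right)} = J \frac{1}{355} = \frac{J}{355}$)
$\frac{18644 + l{\left(677,-572 \right)}}{301255 + 76200} = \frac{18644 + \frac{1}{355} \cdot 677}{301255 + 76200} = \frac{18644 + \frac{677}{355}}{377455} = \frac{6619297}{355} \cdot \frac{1}{377455} = \frac{6619297}{133996525}$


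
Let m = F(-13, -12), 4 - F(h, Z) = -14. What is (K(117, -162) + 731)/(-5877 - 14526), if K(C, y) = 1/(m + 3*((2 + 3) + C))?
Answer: -280705/7834752 ≈ -0.035828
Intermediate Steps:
F(h, Z) = 18 (F(h, Z) = 4 - 1*(-14) = 4 + 14 = 18)
m = 18
K(C, y) = 1/(33 + 3*C) (K(C, y) = 1/(18 + 3*((2 + 3) + C)) = 1/(18 + 3*(5 + C)) = 1/(18 + (15 + 3*C)) = 1/(33 + 3*C))
(K(117, -162) + 731)/(-5877 - 14526) = (1/(3*(11 + 117)) + 731)/(-5877 - 14526) = ((⅓)/128 + 731)/(-20403) = ((⅓)*(1/128) + 731)*(-1/20403) = (1/384 + 731)*(-1/20403) = (280705/384)*(-1/20403) = -280705/7834752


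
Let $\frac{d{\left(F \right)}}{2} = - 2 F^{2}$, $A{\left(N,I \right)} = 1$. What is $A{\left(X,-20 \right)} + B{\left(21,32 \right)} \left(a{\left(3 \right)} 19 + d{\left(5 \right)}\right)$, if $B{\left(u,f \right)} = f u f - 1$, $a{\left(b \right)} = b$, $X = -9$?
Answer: $-924628$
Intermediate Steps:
$d{\left(F \right)} = - 4 F^{2}$ ($d{\left(F \right)} = 2 \left(- 2 F^{2}\right) = - 4 F^{2}$)
$B{\left(u,f \right)} = -1 + u f^{2}$ ($B{\left(u,f \right)} = u f^{2} - 1 = -1 + u f^{2}$)
$A{\left(X,-20 \right)} + B{\left(21,32 \right)} \left(a{\left(3 \right)} 19 + d{\left(5 \right)}\right) = 1 + \left(-1 + 21 \cdot 32^{2}\right) \left(3 \cdot 19 - 4 \cdot 5^{2}\right) = 1 + \left(-1 + 21 \cdot 1024\right) \left(57 - 100\right) = 1 + \left(-1 + 21504\right) \left(57 - 100\right) = 1 + 21503 \left(-43\right) = 1 - 924629 = -924628$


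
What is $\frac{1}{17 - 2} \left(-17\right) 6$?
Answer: $- \frac{34}{5} \approx -6.8$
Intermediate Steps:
$\frac{1}{17 - 2} \left(-17\right) 6 = \frac{1}{15} \left(-17\right) 6 = \left(- \frac{17}{15}\right) 6 = - \frac{34}{5}$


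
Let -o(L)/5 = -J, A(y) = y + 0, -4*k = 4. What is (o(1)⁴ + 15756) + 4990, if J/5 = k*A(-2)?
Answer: 6270746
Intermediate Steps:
k = -1 (k = -¼*4 = -1)
A(y) = y
J = 10 (J = 5*(-1*(-2)) = 5*2 = 10)
o(L) = 50 (o(L) = -(-5)*10 = -5*(-10) = 50)
(o(1)⁴ + 15756) + 4990 = (50⁴ + 15756) + 4990 = (6250000 + 15756) + 4990 = 6265756 + 4990 = 6270746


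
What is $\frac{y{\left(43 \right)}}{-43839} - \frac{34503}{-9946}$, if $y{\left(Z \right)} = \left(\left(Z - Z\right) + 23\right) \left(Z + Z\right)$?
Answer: $\frac{1492903829}{436022694} \approx 3.4239$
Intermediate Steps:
$y{\left(Z \right)} = 46 Z$ ($y{\left(Z \right)} = \left(0 + 23\right) 2 Z = 23 \cdot 2 Z = 46 Z$)
$\frac{y{\left(43 \right)}}{-43839} - \frac{34503}{-9946} = \frac{46 \cdot 43}{-43839} - \frac{34503}{-9946} = 1978 \left(- \frac{1}{43839}\right) - - \frac{34503}{9946} = - \frac{1978}{43839} + \frac{34503}{9946} = \frac{1492903829}{436022694}$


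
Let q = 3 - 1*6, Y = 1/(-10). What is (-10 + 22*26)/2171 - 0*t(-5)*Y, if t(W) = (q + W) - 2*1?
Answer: 562/2171 ≈ 0.25887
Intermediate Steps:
Y = -1/10 ≈ -0.10000
q = -3 (q = 3 - 6 = -3)
t(W) = -5 + W (t(W) = (-3 + W) - 2*1 = (-3 + W) - 2 = -5 + W)
(-10 + 22*26)/2171 - 0*t(-5)*Y = (-10 + 22*26)/2171 - 0*(-5 - 5)*(-1)/10 = (-10 + 572)*(1/2171) - 0*(-10)*(-1)/10 = 562*(1/2171) - 0*(-1)/10 = 562/2171 - 1*0 = 562/2171 + 0 = 562/2171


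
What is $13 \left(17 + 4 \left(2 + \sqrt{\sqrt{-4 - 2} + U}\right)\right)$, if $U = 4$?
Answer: $325 + 52 \sqrt{4 + i \sqrt{6}} \approx 433.4 + 30.552 i$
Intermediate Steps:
$13 \left(17 + 4 \left(2 + \sqrt{\sqrt{-4 - 2} + U}\right)\right) = 13 \left(17 + 4 \left(2 + \sqrt{\sqrt{-4 - 2} + 4}\right)\right) = 13 \left(17 + 4 \left(2 + \sqrt{\sqrt{-6} + 4}\right)\right) = 13 \left(17 + 4 \left(2 + \sqrt{i \sqrt{6} + 4}\right)\right) = 13 \left(17 + 4 \left(2 + \sqrt{4 + i \sqrt{6}}\right)\right) = 13 \left(17 + \left(8 + 4 \sqrt{4 + i \sqrt{6}}\right)\right) = 13 \left(25 + 4 \sqrt{4 + i \sqrt{6}}\right) = 325 + 52 \sqrt{4 + i \sqrt{6}}$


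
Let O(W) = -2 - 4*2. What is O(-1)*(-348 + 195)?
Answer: 1530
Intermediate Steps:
O(W) = -10 (O(W) = -2 - 8 = -10)
O(-1)*(-348 + 195) = -10*(-348 + 195) = -10*(-153) = 1530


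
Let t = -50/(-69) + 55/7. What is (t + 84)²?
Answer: 1999610089/233289 ≈ 8571.4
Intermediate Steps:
t = 4145/483 (t = -50*(-1/69) + 55*(⅐) = 50/69 + 55/7 = 4145/483 ≈ 8.5818)
(t + 84)² = (4145/483 + 84)² = (44717/483)² = 1999610089/233289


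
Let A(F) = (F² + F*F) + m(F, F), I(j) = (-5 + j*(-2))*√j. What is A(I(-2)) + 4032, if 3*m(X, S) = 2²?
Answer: 12088/3 ≈ 4029.3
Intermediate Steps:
m(X, S) = 4/3 (m(X, S) = (⅓)*2² = (⅓)*4 = 4/3)
I(j) = √j*(-5 - 2*j) (I(j) = (-5 - 2*j)*√j = √j*(-5 - 2*j))
A(F) = 4/3 + 2*F² (A(F) = (F² + F*F) + 4/3 = (F² + F²) + 4/3 = 2*F² + 4/3 = 4/3 + 2*F²)
A(I(-2)) + 4032 = (4/3 + 2*(√(-2)*(-5 - 2*(-2)))²) + 4032 = (4/3 + 2*((I*√2)*(-5 + 4))²) + 4032 = (4/3 + 2*((I*√2)*(-1))²) + 4032 = (4/3 + 2*(-I*√2)²) + 4032 = (4/3 + 2*(-2)) + 4032 = (4/3 - 4) + 4032 = -8/3 + 4032 = 12088/3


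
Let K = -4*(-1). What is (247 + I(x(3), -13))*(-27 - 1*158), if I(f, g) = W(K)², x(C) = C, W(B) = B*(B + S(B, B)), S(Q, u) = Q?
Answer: -235135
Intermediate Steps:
K = 4
W(B) = 2*B² (W(B) = B*(B + B) = B*(2*B) = 2*B²)
I(f, g) = 1024 (I(f, g) = (2*4²)² = (2*16)² = 32² = 1024)
(247 + I(x(3), -13))*(-27 - 1*158) = (247 + 1024)*(-27 - 1*158) = 1271*(-27 - 158) = 1271*(-185) = -235135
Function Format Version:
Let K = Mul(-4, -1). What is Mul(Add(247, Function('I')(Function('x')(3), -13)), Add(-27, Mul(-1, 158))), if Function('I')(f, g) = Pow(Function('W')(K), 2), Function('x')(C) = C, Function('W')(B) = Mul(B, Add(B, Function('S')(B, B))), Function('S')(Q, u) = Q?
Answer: -235135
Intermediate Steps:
K = 4
Function('W')(B) = Mul(2, Pow(B, 2)) (Function('W')(B) = Mul(B, Add(B, B)) = Mul(B, Mul(2, B)) = Mul(2, Pow(B, 2)))
Function('I')(f, g) = 1024 (Function('I')(f, g) = Pow(Mul(2, Pow(4, 2)), 2) = Pow(Mul(2, 16), 2) = Pow(32, 2) = 1024)
Mul(Add(247, Function('I')(Function('x')(3), -13)), Add(-27, Mul(-1, 158))) = Mul(Add(247, 1024), Add(-27, Mul(-1, 158))) = Mul(1271, Add(-27, -158)) = Mul(1271, -185) = -235135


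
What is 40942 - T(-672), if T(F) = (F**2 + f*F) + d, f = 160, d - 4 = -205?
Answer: -302921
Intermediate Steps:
d = -201 (d = 4 - 205 = -201)
T(F) = -201 + F**2 + 160*F (T(F) = (F**2 + 160*F) - 201 = -201 + F**2 + 160*F)
40942 - T(-672) = 40942 - (-201 + (-672)**2 + 160*(-672)) = 40942 - (-201 + 451584 - 107520) = 40942 - 1*343863 = 40942 - 343863 = -302921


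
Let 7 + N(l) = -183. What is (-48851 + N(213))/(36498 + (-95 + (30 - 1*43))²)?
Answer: -16347/16054 ≈ -1.0183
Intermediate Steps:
N(l) = -190 (N(l) = -7 - 183 = -190)
(-48851 + N(213))/(36498 + (-95 + (30 - 1*43))²) = (-48851 - 190)/(36498 + (-95 + (30 - 1*43))²) = -49041/(36498 + (-95 + (30 - 43))²) = -49041/(36498 + (-95 - 13)²) = -49041/(36498 + (-108)²) = -49041/(36498 + 11664) = -49041/48162 = -49041*1/48162 = -16347/16054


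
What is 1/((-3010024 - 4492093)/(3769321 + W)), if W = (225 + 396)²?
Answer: -593566/1071731 ≈ -0.55384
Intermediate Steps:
W = 385641 (W = 621² = 385641)
1/((-3010024 - 4492093)/(3769321 + W)) = 1/((-3010024 - 4492093)/(3769321 + 385641)) = 1/(-7502117/4154962) = 1/(-7502117*1/4154962) = 1/(-1071731/593566) = -593566/1071731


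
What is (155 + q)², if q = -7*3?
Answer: 17956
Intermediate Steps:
q = -21
(155 + q)² = (155 - 21)² = 134² = 17956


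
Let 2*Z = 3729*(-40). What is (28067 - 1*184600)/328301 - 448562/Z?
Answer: 67794561011/12242344290 ≈ 5.5377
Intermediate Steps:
Z = -74580 (Z = (3729*(-40))/2 = (1/2)*(-149160) = -74580)
(28067 - 1*184600)/328301 - 448562/Z = (28067 - 1*184600)/328301 - 448562/(-74580) = (28067 - 184600)*(1/328301) - 448562*(-1/74580) = -156533*1/328301 + 224281/37290 = -156533/328301 + 224281/37290 = 67794561011/12242344290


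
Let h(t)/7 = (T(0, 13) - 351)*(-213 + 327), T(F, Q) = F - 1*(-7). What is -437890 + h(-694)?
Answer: -712402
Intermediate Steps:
T(F, Q) = 7 + F (T(F, Q) = F + 7 = 7 + F)
h(t) = -274512 (h(t) = 7*(((7 + 0) - 351)*(-213 + 327)) = 7*((7 - 351)*114) = 7*(-344*114) = 7*(-39216) = -274512)
-437890 + h(-694) = -437890 - 274512 = -712402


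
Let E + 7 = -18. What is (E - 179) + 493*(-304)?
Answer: -150076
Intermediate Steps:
E = -25 (E = -7 - 18 = -25)
(E - 179) + 493*(-304) = (-25 - 179) + 493*(-304) = -204 - 149872 = -150076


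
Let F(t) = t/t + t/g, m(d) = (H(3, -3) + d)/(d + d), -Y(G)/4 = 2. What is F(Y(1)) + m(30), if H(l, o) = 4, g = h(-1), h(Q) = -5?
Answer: 19/6 ≈ 3.1667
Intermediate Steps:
Y(G) = -8 (Y(G) = -4*2 = -8)
g = -5
m(d) = (4 + d)/(2*d) (m(d) = (4 + d)/(d + d) = (4 + d)/((2*d)) = (4 + d)*(1/(2*d)) = (4 + d)/(2*d))
F(t) = 1 - t/5 (F(t) = t/t + t/(-5) = 1 + t*(-1/5) = 1 - t/5)
F(Y(1)) + m(30) = (1 - 1/5*(-8)) + (1/2)*(4 + 30)/30 = (1 + 8/5) + (1/2)*(1/30)*34 = 13/5 + 17/30 = 19/6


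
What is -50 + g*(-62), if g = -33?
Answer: 1996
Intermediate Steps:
-50 + g*(-62) = -50 - 33*(-62) = -50 + 2046 = 1996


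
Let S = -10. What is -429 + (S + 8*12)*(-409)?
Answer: -35603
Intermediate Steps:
-429 + (S + 8*12)*(-409) = -429 + (-10 + 8*12)*(-409) = -429 + (-10 + 96)*(-409) = -429 + 86*(-409) = -429 - 35174 = -35603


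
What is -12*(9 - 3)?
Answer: -72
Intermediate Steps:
-12*(9 - 3) = -12*6 = -72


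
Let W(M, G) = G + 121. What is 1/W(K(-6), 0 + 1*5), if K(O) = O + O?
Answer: 1/126 ≈ 0.0079365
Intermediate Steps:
K(O) = 2*O
W(M, G) = 121 + G
1/W(K(-6), 0 + 1*5) = 1/(121 + (0 + 1*5)) = 1/(121 + (0 + 5)) = 1/(121 + 5) = 1/126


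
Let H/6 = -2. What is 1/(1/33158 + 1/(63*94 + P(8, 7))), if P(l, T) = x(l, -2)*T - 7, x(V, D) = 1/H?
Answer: 2353322734/468869 ≈ 5019.1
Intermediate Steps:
H = -12 (H = 6*(-2) = -12)
x(V, D) = -1/12 (x(V, D) = 1/(-12) = -1/12)
P(l, T) = -7 - T/12 (P(l, T) = -T/12 - 7 = -7 - T/12)
1/(1/33158 + 1/(63*94 + P(8, 7))) = 1/(1/33158 + 1/(63*94 + (-7 - 1/12*7))) = 1/(1/33158 + 1/(5922 + (-7 - 7/12))) = 1/(1/33158 + 1/(5922 - 91/12)) = 1/(1/33158 + 1/(70973/12)) = 1/(1/33158 + 12/70973) = 1/(468869/2353322734) = 2353322734/468869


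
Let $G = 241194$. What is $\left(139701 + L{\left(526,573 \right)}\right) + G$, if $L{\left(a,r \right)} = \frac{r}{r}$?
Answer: $380896$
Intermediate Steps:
$L{\left(a,r \right)} = 1$
$\left(139701 + L{\left(526,573 \right)}\right) + G = \left(139701 + 1\right) + 241194 = 139702 + 241194 = 380896$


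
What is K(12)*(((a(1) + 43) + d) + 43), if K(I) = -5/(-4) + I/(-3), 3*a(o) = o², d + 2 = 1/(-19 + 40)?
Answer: -4873/21 ≈ -232.05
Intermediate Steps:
d = -41/21 (d = -2 + 1/(-19 + 40) = -2 + 1/21 = -41/21 ≈ -1.9524)
a(o) = o²/3
K(I) = 5/4 - I/3 (K(I) = -5*(-¼) + I*(-⅓) = 5/4 - I/3)
K(12)*(((a(1) + 43) + d) + 43) = (5/4 - ⅓*12)*((((⅓)*1² + 43) - 41/21) + 43) = (5/4 - 4)*((((⅓)*1 + 43) - 41/21) + 43) = -11*(((⅓ + 43) - 41/21) + 43)/4 = -11*((130/3 - 41/21) + 43)/4 = -11*(869/21 + 43)/4 = -11/4*1772/21 = -4873/21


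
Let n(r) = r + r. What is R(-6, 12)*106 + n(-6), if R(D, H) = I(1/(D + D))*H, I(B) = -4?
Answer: -5100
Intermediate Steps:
n(r) = 2*r
R(D, H) = -4*H
R(-6, 12)*106 + n(-6) = -4*12*106 + 2*(-6) = -48*106 - 12 = -5088 - 12 = -5100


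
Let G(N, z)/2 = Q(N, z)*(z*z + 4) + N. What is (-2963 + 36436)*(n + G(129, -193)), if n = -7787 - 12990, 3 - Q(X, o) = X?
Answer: -314923189075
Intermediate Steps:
Q(X, o) = 3 - X
G(N, z) = 2*N + 2*(3 - N)*(4 + z²) (G(N, z) = 2*((3 - N)*(z*z + 4) + N) = 2*((3 - N)*(z² + 4) + N) = 2*((3 - N)*(4 + z²) + N) = 2*(N + (3 - N)*(4 + z²)) = 2*N + 2*(3 - N)*(4 + z²))
n = -20777
(-2963 + 36436)*(n + G(129, -193)) = (-2963 + 36436)*(-20777 + (24 - 6*129 + 2*(-193)²*(3 - 1*129))) = 33473*(-20777 + (24 - 774 + 2*37249*(3 - 129))) = 33473*(-20777 + (24 - 774 + 2*37249*(-126))) = 33473*(-20777 + (24 - 774 - 9386748)) = 33473*(-20777 - 9387498) = 33473*(-9408275) = -314923189075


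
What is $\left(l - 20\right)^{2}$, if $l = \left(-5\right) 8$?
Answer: $3600$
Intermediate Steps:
$l = -40$
$\left(l - 20\right)^{2} = \left(-40 - 20\right)^{2} = \left(-60\right)^{2} = 3600$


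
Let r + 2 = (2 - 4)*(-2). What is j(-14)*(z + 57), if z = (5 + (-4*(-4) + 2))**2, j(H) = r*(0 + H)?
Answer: -16408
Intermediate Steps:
r = 2 (r = -2 + (2 - 4)*(-2) = -2 - 2*(-2) = -2 + 4 = 2)
j(H) = 2*H (j(H) = 2*(0 + H) = 2*H)
z = 529 (z = (5 + (16 + 2))**2 = (5 + 18)**2 = 23**2 = 529)
j(-14)*(z + 57) = (2*(-14))*(529 + 57) = -28*586 = -16408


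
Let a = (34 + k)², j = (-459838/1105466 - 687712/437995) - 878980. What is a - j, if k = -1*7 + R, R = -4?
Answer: 212924588022734816/242094290335 ≈ 8.7951e+5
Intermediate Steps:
k = -11 (k = -1*7 - 4 = -7 - 4 = -11)
j = -212796520143147601/242094290335 (j = (-459838*1/1105466 - 687712*1/437995) - 878980 = (-229919/552733 - 687712/437995) - 878980 = -480824489301/242094290335 - 878980 = -212796520143147601/242094290335 ≈ -8.7898e+5)
a = 529 (a = (34 - 11)² = 23² = 529)
a - j = 529 - 1*(-212796520143147601/242094290335) = 529 + 212796520143147601/242094290335 = 212924588022734816/242094290335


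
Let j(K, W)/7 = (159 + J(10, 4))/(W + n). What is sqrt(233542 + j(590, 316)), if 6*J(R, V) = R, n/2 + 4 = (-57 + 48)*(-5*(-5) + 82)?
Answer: sqrt(1375635120969)/2427 ≈ 483.26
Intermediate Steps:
n = -1934 (n = -8 + 2*((-57 + 48)*(-5*(-5) + 82)) = -8 + 2*(-9*(25 + 82)) = -8 + 2*(-9*107) = -8 + 2*(-963) = -8 - 1926 = -1934)
J(R, V) = R/6
j(K, W) = 3374/(3*(-1934 + W)) (j(K, W) = 7*((159 + (1/6)*10)/(W - 1934)) = 7*((159 + 5/3)/(-1934 + W)) = 7*(482/(3*(-1934 + W))) = 3374/(3*(-1934 + W)))
sqrt(233542 + j(590, 316)) = sqrt(233542 + 3374/(3*(-1934 + 316))) = sqrt(233542 + (3374/3)/(-1618)) = sqrt(233542 + (3374/3)*(-1/1618)) = sqrt(233542 - 1687/2427) = sqrt(566804747/2427) = sqrt(1375635120969)/2427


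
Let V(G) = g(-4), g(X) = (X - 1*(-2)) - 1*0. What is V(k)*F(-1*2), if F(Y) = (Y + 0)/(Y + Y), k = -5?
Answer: -1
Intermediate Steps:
g(X) = 2 + X (g(X) = (X + 2) + 0 = (2 + X) + 0 = 2 + X)
F(Y) = 1/2 (F(Y) = Y/((2*Y)) = Y*(1/(2*Y)) = 1/2)
V(G) = -2 (V(G) = 2 - 4 = -2)
V(k)*F(-1*2) = -2*1/2 = -1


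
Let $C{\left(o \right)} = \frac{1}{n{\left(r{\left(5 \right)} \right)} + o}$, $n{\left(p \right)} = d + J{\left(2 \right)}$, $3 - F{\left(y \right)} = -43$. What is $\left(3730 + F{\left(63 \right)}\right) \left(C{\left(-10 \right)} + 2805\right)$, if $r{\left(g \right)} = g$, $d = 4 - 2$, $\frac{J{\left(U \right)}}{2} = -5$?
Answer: $\frac{95323232}{9} \approx 1.0591 \cdot 10^{7}$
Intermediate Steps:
$F{\left(y \right)} = 46$ ($F{\left(y \right)} = 3 - -43 = 3 + 43 = 46$)
$J{\left(U \right)} = -10$ ($J{\left(U \right)} = 2 \left(-5\right) = -10$)
$d = 2$
$n{\left(p \right)} = -8$ ($n{\left(p \right)} = 2 - 10 = -8$)
$C{\left(o \right)} = \frac{1}{-8 + o}$
$\left(3730 + F{\left(63 \right)}\right) \left(C{\left(-10 \right)} + 2805\right) = \left(3730 + 46\right) \left(\frac{1}{-8 - 10} + 2805\right) = 3776 \left(\frac{1}{-18} + 2805\right) = 3776 \left(- \frac{1}{18} + 2805\right) = 3776 \cdot \frac{50489}{18} = \frac{95323232}{9}$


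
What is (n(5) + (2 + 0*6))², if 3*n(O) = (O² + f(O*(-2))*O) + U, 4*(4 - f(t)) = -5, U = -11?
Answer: 34225/144 ≈ 237.67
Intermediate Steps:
f(t) = 21/4 (f(t) = 4 - ¼*(-5) = 4 + 5/4 = 21/4)
n(O) = -11/3 + O²/3 + 7*O/4 (n(O) = ((O² + 21*O/4) - 11)/3 = (-11 + O² + 21*O/4)/3 = -11/3 + O²/3 + 7*O/4)
(n(5) + (2 + 0*6))² = ((-11/3 + (⅓)*5² + (7/4)*5) + (2 + 0*6))² = ((-11/3 + (⅓)*25 + 35/4) + (2 + 0))² = ((-11/3 + 25/3 + 35/4) + 2)² = (161/12 + 2)² = (185/12)² = 34225/144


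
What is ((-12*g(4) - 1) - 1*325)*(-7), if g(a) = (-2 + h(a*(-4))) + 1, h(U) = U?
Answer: 854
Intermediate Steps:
g(a) = -1 - 4*a (g(a) = (-2 + a*(-4)) + 1 = (-2 - 4*a) + 1 = -1 - 4*a)
((-12*g(4) - 1) - 1*325)*(-7) = ((-12*(-1 - 4*4) - 1) - 1*325)*(-7) = ((-12*(-1 - 16) - 1) - 325)*(-7) = ((-12*(-17) - 1) - 325)*(-7) = ((204 - 1) - 325)*(-7) = (203 - 325)*(-7) = -122*(-7) = 854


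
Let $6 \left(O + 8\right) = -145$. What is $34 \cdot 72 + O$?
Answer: $\frac{14495}{6} \approx 2415.8$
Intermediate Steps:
$O = - \frac{193}{6}$ ($O = -8 + \frac{1}{6} \left(-145\right) = -8 - \frac{145}{6} = - \frac{193}{6} \approx -32.167$)
$34 \cdot 72 + O = 34 \cdot 72 - \frac{193}{6} = 2448 - \frac{193}{6} = \frac{14495}{6}$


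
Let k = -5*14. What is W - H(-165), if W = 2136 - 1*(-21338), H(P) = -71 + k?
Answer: 23615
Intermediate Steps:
k = -70
H(P) = -141 (H(P) = -71 - 70 = -141)
W = 23474 (W = 2136 + 21338 = 23474)
W - H(-165) = 23474 - 1*(-141) = 23474 + 141 = 23615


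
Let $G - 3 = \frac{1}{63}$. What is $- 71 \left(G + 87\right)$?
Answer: $- \frac{402641}{63} \approx -6391.1$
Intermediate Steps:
$G = \frac{190}{63}$ ($G = 3 + \frac{1}{63} = \frac{190}{63} \approx 3.0159$)
$- 71 \left(G + 87\right) = - 71 \left(\frac{190}{63} + 87\right) = \left(-71\right) \frac{5671}{63} = - \frac{402641}{63}$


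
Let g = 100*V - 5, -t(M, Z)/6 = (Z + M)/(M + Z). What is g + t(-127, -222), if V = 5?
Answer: 489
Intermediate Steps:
t(M, Z) = -6 (t(M, Z) = -6*(Z + M)/(M + Z) = -6*(M + Z)/(M + Z) = -6*1 = -6)
g = 495 (g = 100*5 - 5 = 500 - 5 = 495)
g + t(-127, -222) = 495 - 6 = 489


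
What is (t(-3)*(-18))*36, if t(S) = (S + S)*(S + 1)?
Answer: -7776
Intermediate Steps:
t(S) = 2*S*(1 + S) (t(S) = (2*S)*(1 + S) = 2*S*(1 + S))
(t(-3)*(-18))*36 = ((2*(-3)*(1 - 3))*(-18))*36 = ((2*(-3)*(-2))*(-18))*36 = (12*(-18))*36 = -216*36 = -7776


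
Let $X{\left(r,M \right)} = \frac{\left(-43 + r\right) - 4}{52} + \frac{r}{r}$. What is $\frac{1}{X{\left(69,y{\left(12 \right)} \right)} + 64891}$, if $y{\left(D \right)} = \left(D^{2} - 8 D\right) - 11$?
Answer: $\frac{26}{1687203} \approx 1.541 \cdot 10^{-5}$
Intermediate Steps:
$y{\left(D \right)} = -11 + D^{2} - 8 D$
$X{\left(r,M \right)} = \frac{5}{52} + \frac{r}{52}$ ($X{\left(r,M \right)} = \left(-47 + r\right) \frac{1}{52} + 1 = \left(- \frac{47}{52} + \frac{r}{52}\right) + 1 = \frac{5}{52} + \frac{r}{52}$)
$\frac{1}{X{\left(69,y{\left(12 \right)} \right)} + 64891} = \frac{1}{\left(\frac{5}{52} + \frac{1}{52} \cdot 69\right) + 64891} = \frac{1}{\left(\frac{5}{52} + \frac{69}{52}\right) + 64891} = \frac{1}{\frac{37}{26} + 64891} = \frac{1}{\frac{1687203}{26}} = \frac{26}{1687203}$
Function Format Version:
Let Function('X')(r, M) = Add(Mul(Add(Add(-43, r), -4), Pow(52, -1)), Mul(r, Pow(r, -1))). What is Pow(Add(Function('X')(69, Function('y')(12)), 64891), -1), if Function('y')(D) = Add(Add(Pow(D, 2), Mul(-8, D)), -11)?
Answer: Rational(26, 1687203) ≈ 1.5410e-5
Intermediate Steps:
Function('y')(D) = Add(-11, Pow(D, 2), Mul(-8, D))
Function('X')(r, M) = Add(Rational(5, 52), Mul(Rational(1, 52), r)) (Function('X')(r, M) = Add(Mul(Add(-47, r), Rational(1, 52)), 1) = Add(Add(Rational(-47, 52), Mul(Rational(1, 52), r)), 1) = Add(Rational(5, 52), Mul(Rational(1, 52), r)))
Pow(Add(Function('X')(69, Function('y')(12)), 64891), -1) = Pow(Add(Add(Rational(5, 52), Mul(Rational(1, 52), 69)), 64891), -1) = Pow(Add(Add(Rational(5, 52), Rational(69, 52)), 64891), -1) = Pow(Add(Rational(37, 26), 64891), -1) = Pow(Rational(1687203, 26), -1) = Rational(26, 1687203)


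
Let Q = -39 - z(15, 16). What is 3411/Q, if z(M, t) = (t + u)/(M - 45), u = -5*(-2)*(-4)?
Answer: -17055/199 ≈ -85.703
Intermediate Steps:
u = -40 (u = 10*(-4) = -40)
z(M, t) = (-40 + t)/(-45 + M) (z(M, t) = (t - 40)/(M - 45) = (-40 + t)/(-45 + M))
Q = -199/5 (Q = -39 - (-40 + 16)/(-45 + 15) = -39 - (-24)/(-30) = -39 - (-1)*(-24)/30 = -39 - 1*⅘ = -39 - ⅘ = -199/5 ≈ -39.800)
3411/Q = 3411/(-199/5) = 3411*(-5/199) = -17055/199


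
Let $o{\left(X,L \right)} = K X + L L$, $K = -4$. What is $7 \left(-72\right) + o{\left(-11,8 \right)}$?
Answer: $-396$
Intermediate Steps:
$o{\left(X,L \right)} = L^{2} - 4 X$ ($o{\left(X,L \right)} = - 4 X + L L = - 4 X + L^{2} = L^{2} - 4 X$)
$7 \left(-72\right) + o{\left(-11,8 \right)} = 7 \left(-72\right) - \left(-44 - 8^{2}\right) = -504 + \left(64 + 44\right) = -504 + 108 = -396$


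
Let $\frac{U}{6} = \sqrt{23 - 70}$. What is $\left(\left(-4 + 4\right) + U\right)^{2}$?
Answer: $-1692$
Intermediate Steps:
$U = 6 i \sqrt{47}$ ($U = 6 \sqrt{23 - 70} = 6 \sqrt{-47} = 6 i \sqrt{47} \approx 41.134 i$)
$\left(\left(-4 + 4\right) + U\right)^{2} = \left(\left(-4 + 4\right) + 6 i \sqrt{47}\right)^{2} = \left(0 + 6 i \sqrt{47}\right)^{2} = \left(6 i \sqrt{47}\right)^{2} = -1692$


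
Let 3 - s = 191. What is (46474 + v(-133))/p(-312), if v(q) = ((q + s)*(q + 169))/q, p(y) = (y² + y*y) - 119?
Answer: 6192598/25877677 ≈ 0.23930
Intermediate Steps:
s = -188 (s = 3 - 1*191 = 3 - 191 = -188)
p(y) = -119 + 2*y² (p(y) = (y² + y²) - 119 = 2*y² - 119 = -119 + 2*y²)
v(q) = (-188 + q)*(169 + q)/q (v(q) = ((q - 188)*(q + 169))/q = ((-188 + q)*(169 + q))/q = (-188 + q)*(169 + q)/q)
(46474 + v(-133))/p(-312) = (46474 + (-19 - 133 - 31772/(-133)))/(-119 + 2*(-312)²) = (46474 + (-19 - 133 - 31772*(-1/133)))/(-119 + 2*97344) = (46474 + (-19 - 133 + 31772/133))/(-119 + 194688) = (46474 + 11556/133)/194569 = (6192598/133)*(1/194569) = 6192598/25877677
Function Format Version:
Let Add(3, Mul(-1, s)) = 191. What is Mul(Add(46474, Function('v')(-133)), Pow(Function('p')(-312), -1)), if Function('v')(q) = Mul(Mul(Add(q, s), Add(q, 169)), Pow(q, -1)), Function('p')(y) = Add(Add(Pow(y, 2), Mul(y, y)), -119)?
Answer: Rational(6192598, 25877677) ≈ 0.23930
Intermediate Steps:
s = -188 (s = Add(3, Mul(-1, 191)) = Add(3, -191) = -188)
Function('p')(y) = Add(-119, Mul(2, Pow(y, 2))) (Function('p')(y) = Add(Add(Pow(y, 2), Pow(y, 2)), -119) = Add(Mul(2, Pow(y, 2)), -119) = Add(-119, Mul(2, Pow(y, 2))))
Function('v')(q) = Mul(Pow(q, -1), Add(-188, q), Add(169, q)) (Function('v')(q) = Mul(Mul(Add(q, -188), Add(q, 169)), Pow(q, -1)) = Mul(Mul(Add(-188, q), Add(169, q)), Pow(q, -1)) = Mul(Pow(q, -1), Add(-188, q), Add(169, q)))
Mul(Add(46474, Function('v')(-133)), Pow(Function('p')(-312), -1)) = Mul(Add(46474, Add(-19, -133, Mul(-31772, Pow(-133, -1)))), Pow(Add(-119, Mul(2, Pow(-312, 2))), -1)) = Mul(Add(46474, Add(-19, -133, Mul(-31772, Rational(-1, 133)))), Pow(Add(-119, Mul(2, 97344)), -1)) = Mul(Add(46474, Add(-19, -133, Rational(31772, 133))), Pow(Add(-119, 194688), -1)) = Mul(Add(46474, Rational(11556, 133)), Pow(194569, -1)) = Mul(Rational(6192598, 133), Rational(1, 194569)) = Rational(6192598, 25877677)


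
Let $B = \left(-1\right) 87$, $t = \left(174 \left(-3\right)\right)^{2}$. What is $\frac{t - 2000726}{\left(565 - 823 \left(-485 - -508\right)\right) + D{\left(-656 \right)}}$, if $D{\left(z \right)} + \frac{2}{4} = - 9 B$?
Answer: $\frac{3456484}{35163} \approx 98.299$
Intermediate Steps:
$t = 272484$ ($t = \left(-522\right)^{2} = 272484$)
$B = -87$
$D{\left(z \right)} = \frac{1565}{2}$ ($D{\left(z \right)} = - \frac{1}{2} - -783 = - \frac{1}{2} + 783 = \frac{1565}{2}$)
$\frac{t - 2000726}{\left(565 - 823 \left(-485 - -508\right)\right) + D{\left(-656 \right)}} = \frac{272484 - 2000726}{\left(565 - 823 \left(-485 - -508\right)\right) + \frac{1565}{2}} = - \frac{1728242}{\left(565 - 823 \left(-485 + 508\right)\right) + \frac{1565}{2}} = - \frac{1728242}{\left(565 - 18929\right) + \frac{1565}{2}} = - \frac{1728242}{-18364 + \frac{1565}{2}} = - \frac{1728242}{- \frac{35163}{2}} = \left(-1728242\right) \left(- \frac{2}{35163}\right) = \frac{3456484}{35163}$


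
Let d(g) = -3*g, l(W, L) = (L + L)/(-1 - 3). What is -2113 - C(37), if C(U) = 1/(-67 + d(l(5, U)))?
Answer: -48597/23 ≈ -2112.9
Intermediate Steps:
l(W, L) = -L/2 (l(W, L) = (2*L)/(-4) = (2*L)*(-¼) = -L/2)
C(U) = 1/(-67 + 3*U/2) (C(U) = 1/(-67 - (-3)*U/2) = 1/(-67 + 3*U/2))
-2113 - C(37) = -2113 - 2/(-134 + 3*37) = -2113 - 2/(-134 + 111) = -2113 - 2/(-23) = -2113 - 2*(-1)/23 = -2113 - 1*(-2/23) = -2113 + 2/23 = -48597/23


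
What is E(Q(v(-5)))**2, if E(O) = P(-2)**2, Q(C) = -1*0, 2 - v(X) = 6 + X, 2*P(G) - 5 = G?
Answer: 81/16 ≈ 5.0625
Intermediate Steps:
P(G) = 5/2 + G/2
v(X) = -4 - X (v(X) = 2 - (6 + X) = 2 + (-6 - X) = -4 - X)
Q(C) = 0
E(O) = 9/4 (E(O) = (5/2 + (1/2)*(-2))**2 = (5/2 - 1)**2 = (3/2)**2 = 9/4)
E(Q(v(-5)))**2 = (9/4)**2 = 81/16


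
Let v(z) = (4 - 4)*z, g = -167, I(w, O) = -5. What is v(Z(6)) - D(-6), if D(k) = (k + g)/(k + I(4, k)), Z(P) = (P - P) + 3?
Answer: -173/11 ≈ -15.727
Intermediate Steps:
Z(P) = 3 (Z(P) = 0 + 3 = 3)
v(z) = 0 (v(z) = 0*z = 0)
D(k) = (-167 + k)/(-5 + k) (D(k) = (k - 167)/(k - 5) = (-167 + k)/(-5 + k))
v(Z(6)) - D(-6) = 0 - (-167 - 6)/(-5 - 6) = 0 - (-173)/(-11) = 0 - (-1)*(-173)/11 = 0 - 1*173/11 = 0 - 173/11 = -173/11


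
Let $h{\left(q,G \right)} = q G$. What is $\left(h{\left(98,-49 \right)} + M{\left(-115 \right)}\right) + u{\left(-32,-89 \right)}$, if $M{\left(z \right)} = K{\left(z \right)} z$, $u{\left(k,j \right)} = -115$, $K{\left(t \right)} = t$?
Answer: $8308$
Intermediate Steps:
$h{\left(q,G \right)} = G q$
$M{\left(z \right)} = z^{2}$ ($M{\left(z \right)} = z z = z^{2}$)
$\left(h{\left(98,-49 \right)} + M{\left(-115 \right)}\right) + u{\left(-32,-89 \right)} = \left(\left(-49\right) 98 + \left(-115\right)^{2}\right) - 115 = \left(-4802 + 13225\right) - 115 = 8423 - 115 = 8308$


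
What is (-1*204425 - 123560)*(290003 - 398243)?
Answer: 35501096400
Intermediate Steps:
(-1*204425 - 123560)*(290003 - 398243) = (-204425 - 123560)*(-108240) = -327985*(-108240) = 35501096400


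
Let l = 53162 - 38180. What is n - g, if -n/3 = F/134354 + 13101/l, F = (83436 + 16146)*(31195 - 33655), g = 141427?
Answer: -4146545543353/30498358 ≈ -1.3596e+5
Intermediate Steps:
F = -244971720 (F = 99582*(-2460) = -244971720)
l = 14982
n = 166745733513/30498358 (n = -3*(-244971720/134354 + 13101/14982) = -3*(-244971720*1/134354 + 13101*(1/14982)) = -3*(-122485860/67177 + 397/454) = -3*(-55581911171/30498358) = 166745733513/30498358 ≈ 5467.4)
n - g = 166745733513/30498358 - 1*141427 = 166745733513/30498358 - 141427 = -4146545543353/30498358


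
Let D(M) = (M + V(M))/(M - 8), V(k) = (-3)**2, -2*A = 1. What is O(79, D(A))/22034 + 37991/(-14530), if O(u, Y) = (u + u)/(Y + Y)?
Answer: -209560391/80038505 ≈ -2.6182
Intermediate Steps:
A = -1/2 (A = -1/2*1 = -1/2 ≈ -0.50000)
V(k) = 9
D(M) = (9 + M)/(-8 + M) (D(M) = (M + 9)/(M - 8) = (9 + M)/(-8 + M))
O(u, Y) = u/Y (O(u, Y) = (2*u)/((2*Y)) = (2*u)*(1/(2*Y)) = u/Y)
O(79, D(A))/22034 + 37991/(-14530) = (79/(((9 - 1/2)/(-8 - 1/2))))/22034 + 37991/(-14530) = (79/(((17/2)/(-17/2))))*(1/22034) + 37991*(-1/14530) = (79/((-2/17*17/2)))*(1/22034) - 37991/14530 = (79/(-1))*(1/22034) - 37991/14530 = (79*(-1))*(1/22034) - 37991/14530 = -79*1/22034 - 37991/14530 = -79/22034 - 37991/14530 = -209560391/80038505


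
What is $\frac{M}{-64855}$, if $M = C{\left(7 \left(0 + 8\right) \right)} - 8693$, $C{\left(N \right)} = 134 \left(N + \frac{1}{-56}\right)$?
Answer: $\frac{33359}{1815940} \approx 0.01837$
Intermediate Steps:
$C{\left(N \right)} = - \frac{67}{28} + 134 N$ ($C{\left(N \right)} = 134 \left(N - \frac{1}{56}\right) = 134 \left(- \frac{1}{56} + N\right) = - \frac{67}{28} + 134 N$)
$M = - \frac{33359}{28}$ ($M = \left(- \frac{67}{28} + 134 \cdot 7 \left(0 + 8\right)\right) - 8693 = \left(- \frac{67}{28} + 134 \cdot 7 \cdot 8\right) - 8693 = \left(- \frac{67}{28} + 134 \cdot 56\right) - 8693 = \left(- \frac{67}{28} + 7504\right) - 8693 = \frac{210045}{28} - 8693 = - \frac{33359}{28} \approx -1191.4$)
$\frac{M}{-64855} = - \frac{33359}{28 \left(-64855\right)} = \left(- \frac{33359}{28}\right) \left(- \frac{1}{64855}\right) = \frac{33359}{1815940}$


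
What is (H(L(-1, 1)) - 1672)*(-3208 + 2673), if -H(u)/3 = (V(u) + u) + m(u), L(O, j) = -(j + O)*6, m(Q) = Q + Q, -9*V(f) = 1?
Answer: 2683025/3 ≈ 8.9434e+5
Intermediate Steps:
V(f) = -⅑ (V(f) = -⅑*1 = -⅑)
m(Q) = 2*Q
L(O, j) = -6*O - 6*j (L(O, j) = -(O + j)*6 = -(6*O + 6*j) = -6*O - 6*j)
H(u) = ⅓ - 9*u (H(u) = -3*((-⅑ + u) + 2*u) = -3*(-⅑ + 3*u) = ⅓ - 9*u)
(H(L(-1, 1)) - 1672)*(-3208 + 2673) = ((⅓ - 9*(-6*(-1) - 6*1)) - 1672)*(-3208 + 2673) = ((⅓ - 9*(6 - 6)) - 1672)*(-535) = ((⅓ - 9*0) - 1672)*(-535) = ((⅓ + 0) - 1672)*(-535) = (⅓ - 1672)*(-535) = -5015/3*(-535) = 2683025/3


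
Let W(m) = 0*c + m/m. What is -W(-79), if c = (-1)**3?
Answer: -1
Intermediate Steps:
c = -1
W(m) = 1 (W(m) = 0*(-1) + m/m = 0 + 1 = 1)
-W(-79) = -1*1 = -1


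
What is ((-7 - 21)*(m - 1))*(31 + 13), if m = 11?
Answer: -12320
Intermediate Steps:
((-7 - 21)*(m - 1))*(31 + 13) = ((-7 - 21)*(11 - 1))*(31 + 13) = -28*10*44 = -280*44 = -12320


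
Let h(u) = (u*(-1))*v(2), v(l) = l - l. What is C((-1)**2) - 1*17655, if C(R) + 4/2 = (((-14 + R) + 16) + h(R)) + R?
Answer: -17653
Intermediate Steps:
v(l) = 0
h(u) = 0 (h(u) = (u*(-1))*0 = -u*0 = 0)
C(R) = 2*R (C(R) = -2 + ((((-14 + R) + 16) + 0) + R) = -2 + (((2 + R) + 0) + R) = -2 + ((2 + R) + R) = -2 + (2 + 2*R) = 2*R)
C((-1)**2) - 1*17655 = 2*(-1)**2 - 1*17655 = 2*1 - 17655 = 2 - 17655 = -17653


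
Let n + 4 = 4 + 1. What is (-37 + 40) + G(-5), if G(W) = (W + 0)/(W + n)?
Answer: 17/4 ≈ 4.2500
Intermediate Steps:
n = 1 (n = -4 + (4 + 1) = -4 + 5 = 1)
G(W) = W/(1 + W) (G(W) = (W + 0)/(W + 1) = W/(1 + W))
(-37 + 40) + G(-5) = (-37 + 40) - 5/(1 - 5) = 3 - 5/(-4) = 3 - 5*(-¼) = 3 + 5/4 = 17/4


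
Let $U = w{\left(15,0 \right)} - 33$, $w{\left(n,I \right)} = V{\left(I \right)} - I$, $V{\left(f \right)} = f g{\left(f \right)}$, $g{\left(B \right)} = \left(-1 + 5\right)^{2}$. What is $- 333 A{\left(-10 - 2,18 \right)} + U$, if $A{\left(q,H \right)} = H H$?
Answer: $-107925$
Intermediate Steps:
$g{\left(B \right)} = 16$ ($g{\left(B \right)} = 4^{2} = 16$)
$V{\left(f \right)} = 16 f$ ($V{\left(f \right)} = f 16 = 16 f$)
$A{\left(q,H \right)} = H^{2}$
$w{\left(n,I \right)} = 15 I$ ($w{\left(n,I \right)} = 16 I - I = 15 I$)
$U = -33$ ($U = 15 \cdot 0 - 33 = 0 - 33 = -33$)
$- 333 A{\left(-10 - 2,18 \right)} + U = - 333 \cdot 18^{2} - 33 = \left(-333\right) 324 - 33 = -107892 - 33 = -107925$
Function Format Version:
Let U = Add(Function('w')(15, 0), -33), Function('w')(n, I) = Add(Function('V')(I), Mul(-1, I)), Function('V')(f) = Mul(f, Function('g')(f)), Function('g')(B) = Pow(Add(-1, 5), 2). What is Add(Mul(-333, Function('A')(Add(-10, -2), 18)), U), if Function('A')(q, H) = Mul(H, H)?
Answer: -107925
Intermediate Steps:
Function('g')(B) = 16 (Function('g')(B) = Pow(4, 2) = 16)
Function('V')(f) = Mul(16, f) (Function('V')(f) = Mul(f, 16) = Mul(16, f))
Function('A')(q, H) = Pow(H, 2)
Function('w')(n, I) = Mul(15, I) (Function('w')(n, I) = Add(Mul(16, I), Mul(-1, I)) = Mul(15, I))
U = -33 (U = Add(Mul(15, 0), -33) = Add(0, -33) = -33)
Add(Mul(-333, Function('A')(Add(-10, -2), 18)), U) = Add(Mul(-333, Pow(18, 2)), -33) = Add(Mul(-333, 324), -33) = Add(-107892, -33) = -107925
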